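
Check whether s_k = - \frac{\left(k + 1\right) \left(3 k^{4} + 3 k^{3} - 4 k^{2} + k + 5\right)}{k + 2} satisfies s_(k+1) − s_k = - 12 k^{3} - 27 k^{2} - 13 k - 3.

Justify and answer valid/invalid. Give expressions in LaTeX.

s_(k+1) = (-3*k**5 - 21*k**4 - 53*k**3 - 60*k**2 - 36*k - 16)/(k + 3)
s_(k+1) − s_k = (-12*k**5 - 78*k**4 - 172*k**3 - 159*k**2 - 65*k - 17)/(k**2 + 5*k + 6)
(s_(k+1) − s_k) − t_k = (9*k**4 + 48*k**3 + 71*k**2 + 28*k + 1)/(k**2 + 5*k + 6)

Invalid: residual \frac{9 k^{4} + 48 k^{3} + 71 k^{2} + 28 k + 1}{k^{2} + 5 k + 6} ≠ 0.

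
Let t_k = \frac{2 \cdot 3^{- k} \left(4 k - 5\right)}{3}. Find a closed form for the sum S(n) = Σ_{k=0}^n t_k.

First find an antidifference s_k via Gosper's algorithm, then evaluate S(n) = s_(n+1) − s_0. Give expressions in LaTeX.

S(n) = 3^{- n - 1} \left(- 3^{n + 2} - 4 n - 1\right)

r(k) = (4*k - 1)/(3*(4*k - 5)) after simplifying.
A = 1/3, B = 1, C = k - 5/4.
Key eq: (1/3)·f(k+1) = (1)·f(k) + (k - 5/4).
From deg A=0, deg B=0, deg C=1: d=1.
A polynomial solution: f(k) = -3*(4*k - 3)/8.
So s_k = (B(k−1)f/C)·t_k = (-3*(4*k - 3)/(2*(4*k - 5)))·t_k = (3 - 4*k)/3**k.
s_(k+1) − s_k = 2*(4*k - 5)/(3*3**k) = t_k.
Σ_(k=0)^n t_k = s_(n+1) − s_(0) = (3**(-n - 1)*(-4*n - 1)) − (3), i.e. 3**(-n - 1)*(-3**(n + 2) - 4*n - 1).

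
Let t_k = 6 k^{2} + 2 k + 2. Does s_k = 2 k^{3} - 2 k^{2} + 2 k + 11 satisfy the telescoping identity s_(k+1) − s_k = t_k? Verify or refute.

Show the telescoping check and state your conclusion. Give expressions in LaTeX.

s_(k+1) = 2*k**3 + 4*k**2 + 4*k + 13
s_(k+1) − s_k = 6*k**2 + 2*k + 2
(s_(k+1) − s_k) − t_k = 0

Valid — Δs_k = t_k.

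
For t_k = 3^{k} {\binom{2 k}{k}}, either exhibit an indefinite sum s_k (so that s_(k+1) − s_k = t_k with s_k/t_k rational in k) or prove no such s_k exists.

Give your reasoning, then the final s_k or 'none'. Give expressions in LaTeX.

The ratio is 6*(2*k + 1)/(k + 1).
Take A(k)=12*k + 6, B(k)=k + 1, C(k)=1.
Need (12*k + 6)·f(k+1) − (k)·f(k) = 1.
From deg A=1, deg B=1, deg C=0: d=-1.
Bound -1 < 0, so the key equation has no polynomial solution.

none (Gosper's algorithm certifies no s_k)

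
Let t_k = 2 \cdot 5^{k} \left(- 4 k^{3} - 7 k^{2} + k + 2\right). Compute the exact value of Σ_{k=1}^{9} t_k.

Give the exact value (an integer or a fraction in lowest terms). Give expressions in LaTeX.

Σ = -15810546880

Ratio r(k) = 5*(4*k**3 + 19*k**2 + 25*k + 8)/(4*k**3 + 7*k**2 - k - 2).
Take A(k)=5, B(k)=1, C(k)=k**3 + 7*k**2/4 - k/4 - 1/2.
Set up (5)·f(k+1) − (1)·f(k) − (k**3 + 7*k**2/4 - k/4 - 1/2) = 0.
deg f ≤ 3 (via 0,0,3).
Match coefficients ⇒ f(k) = (2*k**3 - 4*k**2 + 2*k - 1)/8.
R(k) = B(k−1)·f(k)/C(k) = (2*k**3 - 4*k**2 + 2*k - 1)/(2*(4*k**3 + 7*k**2 - k - 2)); s_k = R·t_k = 5**k*(-2*k**3 + 4*k**2 - 2*k + 1).
s_(k+1) − s_k = 2*5**k*(-4*k**3 - 7*k**2 + k + 2) = t_k.
Evaluate s at k=10 and k=1: -15810546875 and 5; difference -15810546880.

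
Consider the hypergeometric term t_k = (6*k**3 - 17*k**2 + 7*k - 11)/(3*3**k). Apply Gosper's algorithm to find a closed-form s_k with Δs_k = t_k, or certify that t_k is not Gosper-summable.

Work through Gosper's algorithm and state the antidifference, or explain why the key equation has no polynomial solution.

s_k = (-3*k**3 + 4*k**2 - 4*k + 4)/3**k

Ratio r(k) = (6*k**3 + k**2 - 9*k - 15)/(3*(6*k**3 - 17*k**2 + 7*k - 11)).
A = 1/3, B = 1, C = k**3 - 17*k**2/6 + 7*k/6 - 11/6.
Set up (1/3)·f(k+1) − (1)·f(k) − (k**3 - 17*k**2/6 + 7*k/6 - 11/6) = 0.
d = 3 from the (0,0,3) case.
A polynomial solution: f(k) = -(3*k**3 - 4*k**2 + 4*k - 4)/2.
Get s_k = R·t_k = (-3*k**3 + 4*k**2 - 4*k + 4)/3**k with R(k) = B(k−1)f(k)/C(k) = -3*(3*k**3 - 4*k**2 + 4*k - 4)/(6*k**3 - 17*k**2 + 7*k - 11).
Δs = (6*k**3 - 17*k**2 + 7*k - 11)/(3*3**k), as required.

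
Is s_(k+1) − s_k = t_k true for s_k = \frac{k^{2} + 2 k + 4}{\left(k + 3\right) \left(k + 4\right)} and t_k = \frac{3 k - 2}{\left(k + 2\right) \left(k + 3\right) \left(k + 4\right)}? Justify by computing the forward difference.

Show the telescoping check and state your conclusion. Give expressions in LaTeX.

s_(k+1) = (2*k + (k + 1)**2 + 6)/((k + 4)*(k + 5))
s_(k+1) − s_k = (5*k + 1)/(k**3 + 12*k**2 + 47*k + 60)
(s_(k+1) − s_k) − t_k = 2*(k**2 - k + 6)/(k**4 + 14*k**3 + 71*k**2 + 154*k + 120)

Invalid: residual \frac{2 \left(k^{2} - k + 6\right)}{k^{4} + 14 k^{3} + 71 k^{2} + 154 k + 120} ≠ 0.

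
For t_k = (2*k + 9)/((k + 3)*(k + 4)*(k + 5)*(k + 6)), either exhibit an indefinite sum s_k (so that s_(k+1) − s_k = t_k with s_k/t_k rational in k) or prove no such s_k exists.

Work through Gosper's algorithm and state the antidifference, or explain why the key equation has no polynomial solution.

Step 1: r(k) = (k + 3)*(2*k + 11)/((k + 7)*(2*k + 9)).
Take A(k)=k + 3, B(k)=k + 7, C(k)=k + 9/2.
f must satisfy (k + 3)·f(k+1) − (k + 6)·f(k) = k + 9/2.
Bound: deg f ≤ 3.
Solving with deg f ≤ 3: f(k) = k*(k + 4)*(k + 8)/30.
R(k) = B(k−1)·f(k)/C(k) = k*(k + 4)*(k + 6)*(k + 8)/(15*(2*k + 9)); s_k = R·t_k = k*(k + 8)/(15*(k**2 + 8*k + 15)).
Check: Δs_k = (2*k + 9)/(k**4 + 18*k**3 + 119*k**2 + 342*k + 360). ✓

s_k = k*(k + 8)/(15*(k**2 + 8*k + 15))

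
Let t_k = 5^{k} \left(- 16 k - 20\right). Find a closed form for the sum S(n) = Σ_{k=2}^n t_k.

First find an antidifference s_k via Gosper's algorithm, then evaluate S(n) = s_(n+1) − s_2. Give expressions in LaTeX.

Compute t_(k+1)/t_k: get 5*(4*k + 9)/(4*k + 5).
Gosper form: A/B · C(k+1)/C(k) with A=5, B=1, C=k + 5/4.
Solve (5)·f(k+1) − (1)·f(k) = k + 5/4.
From deg A=0, deg B=0, deg C=1: d=1.
Solving with deg f ≤ 1: f(k) = k/4.
So s_k = (B(k−1)f/C)·t_k = (k/(4*k + 5))·t_k = -4*5**k*k.
Δs = 5**k*(-16*k - 20), as required.
Telescope: S(n) = s_(n+1) − s_(2) = 20*5**n*(-n - 1) − (-200) = -20*5**n*n - 20*5**n + 200.

S(n) = - 20 \cdot 5^{n} n - 20 \cdot 5^{n} + 200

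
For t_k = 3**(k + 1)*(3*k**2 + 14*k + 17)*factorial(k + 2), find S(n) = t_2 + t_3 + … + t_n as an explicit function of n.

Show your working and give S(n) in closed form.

The ratio is 3*(3*k**3 + 29*k**2 + 94*k + 102)/(3*k**2 + 14*k + 17).
Gosper form: A/B · C(k+1)/C(k) with A=3*k + 9, B=1, C=k**2 + 14*k/3 + 17/3.
Solve (3*k + 9)·f(k+1) − (1)·f(k) = k**2 + 14*k/3 + 17/3.
Bound: deg f ≤ 1.
Solve for f: f(k) = (k + 1)/3 (degree 1 ≤ 1).
Get s_k = R·t_k = 3**(k + 1)*(k + 1)*factorial(k + 2) with R(k) = B(k−1)f(k)/C(k) = (k + 1)/(3*k**2 + 14*k + 17).
Verify: 3**(k + 1)*(3*k**2 + 14*k + 17)*factorial(k + 2) matches t_k.
s_(n+1) = 3**(n + 2)*(n + 2)*factorial(n + 3) and s_(2) = 1944, so S(n) = 9*3**n*n*factorial(n + 3) + 18*3**n*factorial(n + 3) - 1944.

S(n) = 9*3**n*n*factorial(n + 3) + 18*3**n*factorial(n + 3) - 1944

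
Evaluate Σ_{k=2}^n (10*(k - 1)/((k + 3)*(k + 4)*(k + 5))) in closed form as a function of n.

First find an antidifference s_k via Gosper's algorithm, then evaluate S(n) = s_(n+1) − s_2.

Compute t_(k+1)/t_k: get k*(k + 3)/((k - 1)*(k + 6)).
Normal form (A,B,C) = (k + 3, k + 6, k - 1).
Set up (k + 3)·f(k+1) − (k + 5)·f(k) − (k - 1) = 0.
Bound: deg f ≤ 2.
A polynomial solution: f(k) = k*(k - 5)/12.
Get s_k = R·t_k = 5*k*(k - 5)/(6*(k + 3)*(k + 4)) with R(k) = B(k−1)f(k)/C(k) = k*(k - 5)*(k + 5)/(12*(k - 1)).
s_(k+1) − s_k = 10*(k - 1)/(k**3 + 12*k**2 + 47*k + 60) = t_k.
Telescope: S(n) = s_(n+1) − s_(2) = 5*(n**2 - 3*n - 4)/(6*(n**2 + 9*n + 20)) − (-1/6) = n*(n - 1)/(n**2 + 9*n + 20).

S(n) = n*(n - 1)/(n**2 + 9*n + 20)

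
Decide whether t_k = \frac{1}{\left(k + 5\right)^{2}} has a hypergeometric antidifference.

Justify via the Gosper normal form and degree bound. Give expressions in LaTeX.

No — the linear system for f has no solution.

Ratio r(k) = (k + 5)**2/(k + 6)**2.
A = k**2 + 10*k + 25, B = k**2 + 12*k + 36, C = 1.
Solve (k**2 + 10*k + 25)·f(k+1) − (k**2 + 10*k + 25)·f(k) = 1.
Degrees (2,2,0) ⇒ d ≤ 0.
f = c0 ⇒ A·f(k+1) − B(k−1)·f(k) − C = -1. The system {-1 = 0} is inconsistent; no antidifference.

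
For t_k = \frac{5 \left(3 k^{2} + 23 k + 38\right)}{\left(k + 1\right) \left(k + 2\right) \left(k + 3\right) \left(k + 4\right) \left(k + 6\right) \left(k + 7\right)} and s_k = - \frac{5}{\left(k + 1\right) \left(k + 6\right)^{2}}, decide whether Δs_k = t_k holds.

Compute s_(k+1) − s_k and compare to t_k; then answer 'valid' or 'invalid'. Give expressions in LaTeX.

Invalid: residual \frac{30 \left(- 2 k^{3} - 27 k^{2} - 113 k - 142\right)}{k^{8} + 36 k^{7} + 548 k^{6} + 4582 k^{5} + 22863 k^{4} + 69134 k^{3} + 122412 k^{2} + 114408 k + 42336} ≠ 0.

s_(k+1) = -5/((k + 2)*(k + 7)**2)
s_(k+1) − s_k = -5/((k + 2)*(k + 7)**2) + 5/((k + 1)*(k + 6)**2)
(s_(k+1) − s_k) − t_k = 30*(-2*k**3 - 27*k**2 - 113*k - 142)/(k**8 + 36*k**7 + 548*k**6 + 4582*k**5 + 22863*k**4 + 69134*k**3 + 122412*k**2 + 114408*k + 42336)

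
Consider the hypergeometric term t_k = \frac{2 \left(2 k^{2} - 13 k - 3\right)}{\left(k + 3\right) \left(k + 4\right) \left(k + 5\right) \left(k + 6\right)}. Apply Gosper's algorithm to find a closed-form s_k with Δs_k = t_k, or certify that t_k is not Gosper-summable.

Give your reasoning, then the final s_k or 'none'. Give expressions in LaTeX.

Compute t_(k+1)/t_k: get (k + 3)*(13*k - 2*(k + 1)**2 + 16)/((k + 7)*(-2*k**2 + 13*k + 3)).
Factor: A=k + 3; B=k + 7; C=k**2 - 13*k/2 - 3/2.
f must satisfy (k + 3)·f(k+1) − (k + 6)·f(k) = k**2 - 13*k/2 - 3/2.
d = 3 from the (1,1,2) case.
Coefficient equations give f(k) = k*(k**2 - 68*k + 27)/80.
Get s_k = R·t_k = k*(k**2 - 68*k + 27)/(20*(k + 3)*(k + 4)*(k + 5)) with R(k) = B(k−1)f(k)/C(k) = k*(k + 6)*(k**2 - 68*k + 27)/(40*(2*k**2 - 13*k - 3)).
Δs = 2*(2*k**2 - 13*k - 3)/(k**4 + 18*k**3 + 119*k**2 + 342*k + 360), as required.

s_k = \frac{k \left(k^{2} - 68 k + 27\right)}{20 \left(k + 3\right) \left(k + 4\right) \left(k + 5\right)}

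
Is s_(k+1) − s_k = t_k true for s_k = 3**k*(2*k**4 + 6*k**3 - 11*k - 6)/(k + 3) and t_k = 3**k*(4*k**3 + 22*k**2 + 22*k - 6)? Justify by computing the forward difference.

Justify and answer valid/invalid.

Invalid: residual 3**k*(-4*k**4 - 32*k**3 - 86*k**2 - 64*k + 15)/(k**2 + 7*k + 12) ≠ 0.

s_(k+1) = 3**(k + 1)*(-11*k + 2*(k + 1)**4 + 6*(k + 1)**3 - 17)/(k + 4)
s_(k+1) − s_k = 3**k*(4*k**5 + 46*k**4 + 192*k**3 + 326*k**2 + 158*k - 57)/(k**2 + 7*k + 12)
(s_(k+1) − s_k) − t_k = 3**k*(-4*k**4 - 32*k**3 - 86*k**2 - 64*k + 15)/(k**2 + 7*k + 12)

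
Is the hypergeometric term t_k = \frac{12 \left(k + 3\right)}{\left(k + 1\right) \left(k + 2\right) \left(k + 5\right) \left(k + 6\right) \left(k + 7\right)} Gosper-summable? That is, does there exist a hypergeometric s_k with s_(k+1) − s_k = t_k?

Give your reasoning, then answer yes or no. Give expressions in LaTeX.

t_(k+1)/t_k = (k + 1)*(k + 4)*(k + 5)/((k + 3)**2*(k + 8)).
Gosper form: A/B · C(k+1)/C(k) with A=k + 1, B=k + 8, C=k**3 + 10*k**2 + 33*k + 36.
Need (k + 1)·f(k+1) − (k + 7)·f(k) = k**3 + 10*k**2 + 33*k + 36.
Degrees (1,1,3) ⇒ d ≤ 6.
A polynomial solution: f(k) = k*(k + 2)*(k + 3)*(k + 4)*(k**2 + 12*k + 41)/90.
Get s_k = R·t_k = 2*k*(k**2 + 12*k + 41)/(15*(k**3 + 12*k**2 + 41*k + 30)) with R(k) = B(k−1)f(k)/C(k) = k*(k + 2)*(k + 7)*(k**2 + 12*k + 41)/(90*(k + 3)).
Δs = 12*(k + 3)/(k**5 + 21*k**4 + 163*k**3 + 567*k**2 + 844*k + 420), as required.

Yes. s_k = \frac{2 k \left(k^{2} + 12 k + 41\right)}{15 \left(k^{3} + 12 k^{2} + 41 k + 30\right)}.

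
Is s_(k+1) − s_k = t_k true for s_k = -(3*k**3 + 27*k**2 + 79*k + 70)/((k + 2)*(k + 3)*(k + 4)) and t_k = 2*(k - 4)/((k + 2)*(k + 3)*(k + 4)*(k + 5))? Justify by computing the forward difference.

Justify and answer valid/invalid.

Valid: the claim telescopes to t_k.

s_(k+1) = (-79*k - 3*(k + 1)**3 - 27*(k + 1)**2 - 149)/((k + 3)*(k + 4)*(k + 5))
s_(k+1) − s_k = 2*(k - 4)/(k**4 + 14*k**3 + 71*k**2 + 154*k + 120)
(s_(k+1) − s_k) − t_k = 0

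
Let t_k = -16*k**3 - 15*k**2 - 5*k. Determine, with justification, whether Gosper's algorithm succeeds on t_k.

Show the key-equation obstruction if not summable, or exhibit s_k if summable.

Yes. s_k = k**2*(-4*k**2 + 3*k + 1).

The ratio is (16*k**3 + 63*k**2 + 83*k + 36)/(k*(16*k**2 + 15*k + 5)).
Take A(k)=1, B(k)=1, C(k)=k**3 + 15*k**2/16 + 5*k/16.
Key eq: (1)·f(k+1) = (1)·f(k) + (k**3 + 15*k**2/16 + 5*k/16).
From deg A=0, deg B=0, deg C=3: d=4.
Solving with deg f ≤ 4: f(k) = k**2*(k - 1)*(4*k + 1)/16.
Get s_k = R·t_k = k**2*(-4*k**2 + 3*k + 1) with R(k) = B(k−1)f(k)/C(k) = k*(k - 1)*(4*k + 1)/(16*k**2 + 15*k + 5).
Verify: k*(-16*k**2 - 15*k - 5) matches t_k.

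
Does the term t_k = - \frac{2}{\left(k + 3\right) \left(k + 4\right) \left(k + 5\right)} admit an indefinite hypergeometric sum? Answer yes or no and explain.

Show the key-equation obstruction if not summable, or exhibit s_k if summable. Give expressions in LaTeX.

Yes. s_k = \frac{k \left(- k - 7\right)}{12 \left(k + 3\right) \left(k + 4\right)}.

Compute t_(k+1)/t_k: get (k + 3)/(k + 6).
Factor: A=k + 3; B=k + 6; C=1.
f must satisfy (k + 3)·f(k+1) − (k + 5)·f(k) = 1.
d = 2 from the (1,1,0) case.
Solving with deg f ≤ 2: f(k) = k*(k + 7)/24.
Certificate R = B(k−1)f/C = k*(k + 5)*(k + 7)/24 gives s_k = k*(-k - 7)/(12*(k + 3)*(k + 4)).
Verify: -2/(k**3 + 12*k**2 + 47*k + 60) matches t_k.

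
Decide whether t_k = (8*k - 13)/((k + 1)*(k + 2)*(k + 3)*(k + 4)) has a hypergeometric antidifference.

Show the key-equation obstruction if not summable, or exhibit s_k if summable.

Compute t_(k+1)/t_k: get (k + 1)*(8*k - 5)/((k + 5)*(8*k - 13)).
So A=k + 1 and B=k + 5, with C=k - 13/8.
Set up (k + 1)·f(k+1) − (k + 4)·f(k) − (k - 13/8) = 0.
Bound: deg f ≤ 3.
Match coefficients ⇒ f(k) = -k*(k**2 + 6*k + 19)/16.
Certificate R = B(k−1)f/C = -k*(k + 4)*(k**2 + 6*k + 19)/(2*(8*k - 13)) gives s_k = k*(-k**2 - 6*k - 19)/(2*(k + 1)*(k + 2)*(k + 3)).
Δs = (8*k - 13)/(k**4 + 10*k**3 + 35*k**2 + 50*k + 24), as required.

Yes. s_k = k*(-k**2 - 6*k - 19)/(2*(k + 1)*(k + 2)*(k + 3)).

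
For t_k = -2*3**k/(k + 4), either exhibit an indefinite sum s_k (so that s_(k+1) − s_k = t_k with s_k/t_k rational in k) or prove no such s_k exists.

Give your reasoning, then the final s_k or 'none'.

r(k) = 3*(k + 4)/(k + 5) after simplifying.
Take A(k)=3*k + 12, B(k)=k + 5, C(k)=1.
Need (3*k + 12)·f(k+1) − (k + 4)·f(k) = 1.
Degrees (1,1,0) ⇒ d ≤ -1.
d = -1 < 0 ⇒ no nonzero polynomial f; not summable.

not Gosper-summable; s_k does not exist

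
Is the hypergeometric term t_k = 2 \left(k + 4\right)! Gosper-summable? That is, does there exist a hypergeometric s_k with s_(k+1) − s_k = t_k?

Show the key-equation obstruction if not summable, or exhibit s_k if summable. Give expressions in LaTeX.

No — negative degree bound, so no certificate f.

t_(k+1)/t_k = k + 5.
Factor: A=k + 5; B=1; C=1.
Set up (k + 5)·f(k+1) − (1)·f(k) − (1) = 0.
d = -1 from the (1,0,0) case.
deg f ≤ -1 is impossible — no certificate.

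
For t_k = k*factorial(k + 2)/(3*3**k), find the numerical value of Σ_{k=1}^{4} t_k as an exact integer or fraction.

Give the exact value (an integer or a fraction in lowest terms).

Σ = 506/27

t_(k+1)/t_k = (k + 1)*(k + 3)/(3*k).
Factor: A=k/3 + 1; B=1; C=k.
Solve (k/3 + 1)·f(k+1) − (1)·f(k) = k.
deg f ≤ 0 (via 1,0,1).
Solving with deg f ≤ 0: f(k) = 3.
So s_k = (B(k−1)f/C)·t_k = (3/k)·t_k = factorial(k + 2)/3**k.
s_(k+1) − s_k = k*factorial(k + 2)/(3*3**k) = t_k.
Sum = s_(5) − s_(1); s_(5) = 560/27, s_(1) = 2 ⇒ 506/27.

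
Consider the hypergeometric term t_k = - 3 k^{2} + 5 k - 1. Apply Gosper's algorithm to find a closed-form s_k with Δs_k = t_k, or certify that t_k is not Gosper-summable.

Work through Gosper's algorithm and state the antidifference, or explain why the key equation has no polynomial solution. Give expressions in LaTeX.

The ratio is (3*k**2 + k - 1)/(3*k**2 - 5*k + 1).
So A=1 and B=1, with C=k**2 - 5*k/3 + 1/3.
Set up (1)·f(k+1) − (1)·f(k) − (k**2 - 5*k/3 + 1/3) = 0.
d = 3 from the (0,0,2) case.
A polynomial solution: f(k) = k*(k - 2)**2/3.
Then R = B(k−1)f/C = k*(k - 2)**2/(3*k**2 - 5*k + 1), so s_k = R(k)·t_k = k*(-k**2 + 4*k - 4).
Check: Δs_k = -3*k**2 + 5*k - 1. ✓

s_k = k \left(- k^{2} + 4 k - 4\right)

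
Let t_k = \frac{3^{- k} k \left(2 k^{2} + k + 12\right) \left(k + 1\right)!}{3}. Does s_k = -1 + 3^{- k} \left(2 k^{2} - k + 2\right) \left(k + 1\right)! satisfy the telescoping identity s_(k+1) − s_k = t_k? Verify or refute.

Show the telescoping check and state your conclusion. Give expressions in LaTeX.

Valid: the claim telescopes to t_k.

s_(k+1) = 3**(-k - 1)*(-k + 2*(k + 1)**2 + 1)*factorial(k + 2) - 1
s_(k+1) − s_k = k*(2*k**2 + k + 12)*factorial(k + 1)/(3*3**k)
(s_(k+1) − s_k) − t_k = 0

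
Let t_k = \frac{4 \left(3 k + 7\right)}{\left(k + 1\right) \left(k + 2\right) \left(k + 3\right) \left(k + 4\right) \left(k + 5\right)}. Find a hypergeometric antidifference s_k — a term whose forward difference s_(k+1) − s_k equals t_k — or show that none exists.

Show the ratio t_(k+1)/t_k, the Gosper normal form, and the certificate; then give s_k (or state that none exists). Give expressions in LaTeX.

s_k = \frac{k \left(k^{2} + 8 k + 19\right)}{3 \left(k^{3} + 8 k^{2} + 19 k + 12\right)}

The ratio is (k + 1)*(3*k + 10)/((k + 6)*(3*k + 7)).
A = k + 1, B = k + 6, C = k + 7/3.
Solve (k + 1)·f(k+1) − (k + 5)·f(k) = k + 7/3.
d = 4 from the (1,1,1) case.
A polynomial solution: f(k) = k*(k + 2)*(k**2 + 8*k + 19)/36.
So s_k = (B(k−1)f/C)·t_k = (k*(k + 2)*(k + 5)*(k**2 + 8*k + 19)/(12*(3*k + 7)))·t_k = k*(k**2 + 8*k + 19)/(3*(k**3 + 8*k**2 + 19*k + 12)).
s_(k+1) − s_k = 4*(3*k + 7)/(k**5 + 15*k**4 + 85*k**3 + 225*k**2 + 274*k + 120) = t_k.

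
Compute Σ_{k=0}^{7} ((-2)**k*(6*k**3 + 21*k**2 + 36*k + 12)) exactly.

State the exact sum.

Σ = -318978

Ratio r(k) = 2*(-2*k**3 - 13*k**2 - 32*k - 25)/(2*k**3 + 7*k**2 + 12*k + 4).
A = -2, B = 1, C = k**3 + 7*k**2/2 + 6*k + 2.
f must satisfy (-2)·f(k+1) − (1)·f(k) = k**3 + 7*k**2/2 + 6*k + 2.
deg f ≤ 3 (via 0,0,3).
A polynomial solution: f(k) = -(2*k**3 + 3*k**2 + 4*k - 2)/6.
So s_k = (B(k−1)f/C)·t_k = (-(2*k**3 + 3*k**2 + 4*k - 2)/(3*(2*k**3 + 7*k**2 + 12*k + 4)))·t_k = (-2)**k*(-2*k**3 - 3*k**2 - 4*k + 2).
Check: Δs_k = (-2)**k*(6*k**3 + 21*k**2 + 36*k + 12). ✓
Σ_(k=0)^(7) t_k = s_(8) − s_(0) = -318976 − (2) = -318978.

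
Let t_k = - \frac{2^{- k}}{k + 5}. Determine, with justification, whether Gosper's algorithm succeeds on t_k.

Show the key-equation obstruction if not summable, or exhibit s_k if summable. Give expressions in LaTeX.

No — negative degree bound, so no certificate f.

r(k) = (k + 5)/(2*(k + 6)) after simplifying.
Gosper form: A/B · C(k+1)/C(k) with A=k/2 + 5/2, B=k + 6, C=1.
Need (k/2 + 5/2)·f(k+1) − (k + 5)·f(k) = 1.
From deg A=1, deg B=1, deg C=0: d=-1.
deg f ≤ -1 is impossible — no certificate.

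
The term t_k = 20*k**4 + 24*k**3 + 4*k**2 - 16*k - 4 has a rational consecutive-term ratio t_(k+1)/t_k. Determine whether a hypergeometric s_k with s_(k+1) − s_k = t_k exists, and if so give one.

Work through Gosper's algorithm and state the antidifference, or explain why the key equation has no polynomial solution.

s_k = 4*k*(k**4 - k**3 - k**2 - k + 1)

r(k) = (5*k**4 + 26*k**3 + 49*k**2 + 36*k + 7)/(5*k**4 + 6*k**3 + k**2 - 4*k - 1) after simplifying.
A = 1, B = 1, C = k**4 + 6*k**3/5 + k**2/5 - 4*k/5 - 1/5.
Set up (1)·f(k+1) − (1)·f(k) − (k**4 + 6*k**3/5 + k**2/5 - 4*k/5 - 1/5) = 0.
d = 5 from the (0,0,4) case.
A polynomial solution: f(k) = k*(k**4 - k**3 - k**2 - k + 1)/5.
Certificate R = B(k−1)f/C = k*(k**4 - k**3 - k**2 - k + 1)/(5*k**4 + 6*k**3 + k**2 - 4*k - 1) gives s_k = 4*k*(k**4 - k**3 - k**2 - k + 1).
Δs = 20*k**4 + 24*k**3 + 4*k**2 - 16*k - 4, as required.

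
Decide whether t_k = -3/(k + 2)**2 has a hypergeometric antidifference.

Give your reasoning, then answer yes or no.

r(k) = (k + 2)**2/(k + 3)**2 after simplifying.
So A=k**2 + 4*k + 4 and B=k**2 + 6*k + 9, with C=1.
Set up (k**2 + 4*k + 4)·f(k+1) − (k**2 + 4*k + 4)·f(k) − (1) = 0.
Bound: deg f ≤ 0.
Put f(k) = c0: A·f(k+1) − B(k−1)·f(k) − C = -1; need -1 = 0 — inconsistent ⇒ no f, not summable.

No; the coefficient equations for f are inconsistent.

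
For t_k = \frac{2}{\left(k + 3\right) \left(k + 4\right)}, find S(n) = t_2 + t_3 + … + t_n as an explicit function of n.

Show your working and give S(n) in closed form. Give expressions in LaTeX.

S(n) = \frac{2 \left(n - 1\right)}{5 \left(n + 4\right)}

t_(k+1)/t_k = (k + 3)/(k + 5).
So A=k + 3 and B=k + 5, with C=1.
f must satisfy (k + 3)·f(k+1) − (k + 4)·f(k) = 1.
Bound: deg f ≤ 1.
Match coefficients ⇒ f(k) = k/3.
Get s_k = R·t_k = 2*k/(3*(k + 3)) with R(k) = B(k−1)f(k)/C(k) = k*(k + 4)/3.
Check: Δs_k = 2/(k**2 + 7*k + 12). ✓
Σ_(k=2)^n t_k = s_(n+1) − s_(2) = (2*(n + 1)/(3*(n + 4))) − (4/15), i.e. 2*(n - 1)/(5*(n + 4)).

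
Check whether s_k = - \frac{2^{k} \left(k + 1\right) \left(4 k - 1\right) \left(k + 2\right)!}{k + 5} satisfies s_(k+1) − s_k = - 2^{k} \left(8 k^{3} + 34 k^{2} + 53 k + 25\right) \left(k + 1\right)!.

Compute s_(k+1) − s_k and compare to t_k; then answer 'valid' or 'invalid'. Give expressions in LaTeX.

s_(k+1) = -2**(k + 1)*(k + 2)*(4*k + 3)*factorial(k + 3)/(k + 6)
s_(k+1) − s_k = -2**k*(8*k**4 + 82*k**3 + 281*k**2 + 409*k + 186)*factorial(k + 2)/((k + 5)*(k + 6))
(s_(k+1) − s_k) − t_k = 3*2**k*(8*k**4 + 74*k**3 + 219*k**2 + 287*k + 126)*factorial(k + 1)/((k + 5)*(k + 6))

Invalid: residual \frac{3 \cdot 2^{k} \left(8 k^{4} + 74 k^{3} + 219 k^{2} + 287 k + 126\right) \left(k + 1\right)!}{\left(k + 5\right) \left(k + 6\right)} ≠ 0.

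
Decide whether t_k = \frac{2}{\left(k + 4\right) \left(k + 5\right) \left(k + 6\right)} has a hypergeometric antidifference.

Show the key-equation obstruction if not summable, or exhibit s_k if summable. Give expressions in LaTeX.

Step 1: r(k) = (k + 4)/(k + 7).
Factor: A=k + 4; B=k + 7; C=1.
f must satisfy (k + 4)·f(k+1) − (k + 6)·f(k) = 1.
deg f ≤ 2 (via 1,1,0).
Coefficient equations give f(k) = k*(k + 9)/40.
Then R = B(k−1)f/C = k*(k + 6)*(k + 9)/40, so s_k = R(k)·t_k = k*(k + 9)/(20*(k + 4)*(k + 5)).
s_(k+1) − s_k = 2/(k**3 + 15*k**2 + 74*k + 120) = t_k.

Yes. s_k = \frac{k \left(k + 9\right)}{20 \left(k + 4\right) \left(k + 5\right)}.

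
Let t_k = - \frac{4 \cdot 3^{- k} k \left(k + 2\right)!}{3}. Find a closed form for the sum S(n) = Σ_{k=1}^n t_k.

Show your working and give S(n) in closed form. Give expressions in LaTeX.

S(n) = 8 - \frac{4 \cdot 3^{- n} \left(n + 3\right)!}{3}

t_(k+1)/t_k = (k + 1)*(k + 3)/(3*k).
Take A(k)=k/3 + 1, B(k)=1, C(k)=k.
Need (k/3 + 1)·f(k+1) − (1)·f(k) = k.
deg f ≤ 0 (via 1,0,1).
Coefficient equations give f(k) = 3.
Then R = B(k−1)f/C = 3/k, so s_k = R(k)·t_k = -4*factorial(k + 2)/3**k.
Verify: -4*k*factorial(k + 2)/(3*3**k) matches t_k.
Σ_(k=1)^n t_k = s_(n+1) − s_(1) = (-4*3**(-n - 1)*factorial(n + 3)) − (-8), i.e. 8 - 4*factorial(n + 3)/(3*3**n).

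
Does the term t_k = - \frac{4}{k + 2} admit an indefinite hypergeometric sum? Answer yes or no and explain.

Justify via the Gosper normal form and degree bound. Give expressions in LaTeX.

The ratio is (k + 2)/(k + 3).
So A=k + 2 and B=k + 3, with C=1.
Solve (k + 2)·f(k+1) − (k + 2)·f(k) = 1.
Degrees (1,1,0) ⇒ d ≤ 0.
f = c0 ⇒ A·f(k+1) − B(k−1)·f(k) − C = -1. The system {-1 = 0} is inconsistent; no antidifference.

No — key equation has no polynomial f.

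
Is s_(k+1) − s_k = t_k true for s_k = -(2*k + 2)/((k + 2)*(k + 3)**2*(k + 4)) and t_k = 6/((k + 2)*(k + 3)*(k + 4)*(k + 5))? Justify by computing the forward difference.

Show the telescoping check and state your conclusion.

Invalid: residual 8*(-2*k - 7)/(k**6 + 21*k**5 + 181*k**4 + 819*k**3 + 2050*k**2 + 2688*k + 1440) ≠ 0.

s_(k+1) = 2*(-k - 2)/((k + 3)*(k + 4)**2*(k + 5))
s_(k+1) − s_k = 2*(3*k**2 + 13*k + 8)/(k**6 + 21*k**5 + 181*k**4 + 819*k**3 + 2050*k**2 + 2688*k + 1440)
(s_(k+1) − s_k) − t_k = 8*(-2*k - 7)/(k**6 + 21*k**5 + 181*k**4 + 819*k**3 + 2050*k**2 + 2688*k + 1440)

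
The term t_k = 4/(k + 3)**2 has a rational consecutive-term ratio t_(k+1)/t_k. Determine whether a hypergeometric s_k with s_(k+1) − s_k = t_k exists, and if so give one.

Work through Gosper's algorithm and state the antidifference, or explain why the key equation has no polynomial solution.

t_(k+1)/t_k = (k + 3)**2/(k + 4)**2.
A = k**2 + 6*k + 9, B = k**2 + 8*k + 16, C = 1.
Solve (k**2 + 6*k + 9)·f(k+1) − (k**2 + 6*k + 9)·f(k) = 1.
Bound: deg f ≤ 0.
Generic f = c0 gives residual -1; -1 = 0 cannot hold, so t_k is not Gosper-summable.

not Gosper-summable; s_k does not exist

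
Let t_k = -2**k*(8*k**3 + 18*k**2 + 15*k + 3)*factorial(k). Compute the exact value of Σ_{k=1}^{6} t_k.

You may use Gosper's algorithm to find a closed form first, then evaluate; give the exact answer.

Compute t_(k+1)/t_k: get 2*(8*k**4 + 50*k**3 + 117*k**2 + 119*k + 44)/(8*k**3 + 18*k**2 + 15*k + 3).
Normal form (A,B,C) = (2*k + 2, 1, k**3 + 9*k**2/4 + 15*k/8 + 3/8).
Need (2*k + 2)·f(k+1) − (1)·f(k) = k**3 + 9*k**2/4 + 15*k/8 + 3/8.
d = 2 from the (1,0,3) case.
Coefficient equations give f(k) = (k - 1)*(4*k + 3)/8.
Then R = B(k−1)f/C = (k - 1)*(4*k + 3)/(8*k**3 + 18*k**2 + 15*k + 3), so s_k = R(k)·t_k = -2**k*(k - 1)*(4*k + 3)*factorial(k).
Check: Δs_k = -2**k*(8*k**3 + 18*k**2 + 15*k + 3)*factorial(k). ✓
Telescoping: Σ = s_(7) − s_(1) = -119992320 − (0) = -119992320.

Σ = -119992320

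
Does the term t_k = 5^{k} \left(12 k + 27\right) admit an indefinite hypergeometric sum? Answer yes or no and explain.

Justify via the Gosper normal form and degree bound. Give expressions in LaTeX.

Yes. s_k = 3 \cdot 5^{k} \left(k + 1\right).

t_(k+1)/t_k = 5*(4*k + 13)/(4*k + 9).
Normal form (A,B,C) = (5, 1, k + 9/4).
Set up (5)·f(k+1) − (1)·f(k) − (k + 9/4) = 0.
d = 1 from the (0,0,1) case.
Coefficient equations give f(k) = (k + 1)/4.
Then R = B(k−1)f/C = (k + 1)/(4*k + 9), so s_k = R(k)·t_k = 3*5**k*(k + 1).
Check: Δs_k = 5**k*(12*k + 27). ✓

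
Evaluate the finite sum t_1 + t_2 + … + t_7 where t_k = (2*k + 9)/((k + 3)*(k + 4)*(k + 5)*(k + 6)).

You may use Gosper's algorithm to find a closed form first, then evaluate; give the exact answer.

Σ = 119/3432

Ratio r(k) = (k + 3)*(2*k + 11)/((k + 7)*(2*k + 9)).
Normal form (A,B,C) = (k + 3, k + 7, k + 9/2).
f must satisfy (k + 3)·f(k+1) − (k + 6)·f(k) = k + 9/2.
Bound: deg f ≤ 3.
Solve for f: f(k) = k*(k + 4)*(k + 8)/30 (degree 3 ≤ 3).
Then R = B(k−1)f/C = k*(k + 4)*(k + 6)*(k + 8)/(15*(2*k + 9)), so s_k = R(k)·t_k = k*(k + 8)/(15*(k**2 + 8*k + 15)).
Δs = (2*k + 9)/(k**4 + 18*k**3 + 119*k**2 + 342*k + 360), as required.
Telescoping: Σ = s_(8) − s_(1) = 128/2145 − (1/40) = 119/3432.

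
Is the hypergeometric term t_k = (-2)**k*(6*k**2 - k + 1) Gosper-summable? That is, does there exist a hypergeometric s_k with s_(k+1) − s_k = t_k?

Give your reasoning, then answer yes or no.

Yes. s_k = (-2)**k*(-2*k**2 + 3*k - 1).

Compute t_(k+1)/t_k: get 2*(k - 6*(k + 1)**2)/(6*k**2 - k + 1).
A = -2, B = 1, C = k**2 - k/6 + 1/6.
Set up (-2)·f(k+1) − (1)·f(k) − (k**2 - k/6 + 1/6) = 0.
d = 2 from the (0,0,2) case.
Solving with deg f ≤ 2: f(k) = -(k - 1)*(2*k - 1)/6.
Get s_k = R·t_k = (-2)**k*(-2*k**2 + 3*k - 1) with R(k) = B(k−1)f(k)/C(k) = -(k - 1)*(2*k - 1)/(6*k**2 - k + 1).
Verify: (-2)**k*(6*k**2 - k + 1) matches t_k.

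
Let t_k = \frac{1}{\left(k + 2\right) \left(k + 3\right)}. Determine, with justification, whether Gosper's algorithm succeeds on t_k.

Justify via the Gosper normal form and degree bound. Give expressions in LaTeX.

Step 1: r(k) = (k + 2)/(k + 4).
Normal form (A,B,C) = (k + 2, k + 4, 1).
Key eq: (k + 2)·f(k+1) = (k + 3)·f(k) + (1).
d = 1 from the (1,1,0) case.
A polynomial solution: f(k) = k/2.
Then R = B(k−1)f/C = k*(k + 3)/2, so s_k = R(k)·t_k = k/(2*(k + 2)).
Check: Δs_k = 1/(k**2 + 5*k + 6). ✓

Yes. s_k = \frac{k}{2 \left(k + 2\right)}.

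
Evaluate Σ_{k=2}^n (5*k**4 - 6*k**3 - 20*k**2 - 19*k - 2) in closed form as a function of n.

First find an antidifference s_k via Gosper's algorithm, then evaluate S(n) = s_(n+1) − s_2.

S(n) = n**5 + n**4 - 8*n**3 - 21*n**2 - 15*n + 42

r(k) = (5*k**4 + 14*k**3 - 8*k**2 - 57*k - 42)/(5*k**4 - 6*k**3 - 20*k**2 - 19*k - 2) after simplifying.
Gosper form: A/B · C(k+1)/C(k) with A=1, B=1, C=k**4 - 6*k**3/5 - 4*k**2 - 19*k/5 - 2/5.
Set up (1)·f(k+1) − (1)·f(k) − (k**4 - 6*k**3/5 - 4*k**2 - 19*k/5 - 2/5) = 0.
Bound: deg f ≤ 5.
A polynomial solution: f(k) = k*(k**4 - 4*k**3 - 2*k**2 - k + 4)/5.
Certificate R = B(k−1)f/C = k*(k**4 - 4*k**3 - 2*k**2 - k + 4)/(5*k**4 - 6*k**3 - 20*k**2 - 19*k - 2) gives s_k = k*(k**4 - 4*k**3 - 2*k**2 - k + 4).
Δs = 5*k**4 - 6*k**3 - 20*k**2 - 19*k - 2, as required.
s_(n+1) = n**5 + n**4 - 8*n**3 - 21*n**2 - 15*n - 2 and s_(2) = -44, so S(n) = n**5 + n**4 - 8*n**3 - 21*n**2 - 15*n + 42.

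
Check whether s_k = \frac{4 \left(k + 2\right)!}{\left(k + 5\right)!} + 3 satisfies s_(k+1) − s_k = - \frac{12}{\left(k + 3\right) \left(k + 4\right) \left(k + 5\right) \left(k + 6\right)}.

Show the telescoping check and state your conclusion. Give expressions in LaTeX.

valid; difference matches t_k

s_(k+1) = 4*factorial(k + 3)/factorial(k + 6) + 3
s_(k+1) − s_k = -12/((k + 3)*(k + 4)*(k + 5)*(k + 6))
(s_(k+1) − s_k) − t_k = 0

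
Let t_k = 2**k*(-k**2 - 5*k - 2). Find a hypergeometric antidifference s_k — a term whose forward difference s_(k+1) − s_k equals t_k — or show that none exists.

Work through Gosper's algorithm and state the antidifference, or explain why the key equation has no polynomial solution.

s_k = 2**k*(-k**2 - k + 2)

t_(k+1)/t_k = 2*(k**2 + 7*k + 8)/(k**2 + 5*k + 2).
Take A(k)=2, B(k)=1, C(k)=k**2 + 5*k + 2.
Key eq: (2)·f(k+1) = (1)·f(k) + (k**2 + 5*k + 2).
From deg A=0, deg B=0, deg C=2: d=2.
Match coefficients ⇒ f(k) = (k - 1)*(k + 2).
R(k) = B(k−1)·f(k)/C(k) = (k - 1)*(k + 2)/(k**2 + 5*k + 2); s_k = R·t_k = 2**k*(-k**2 - k + 2).
s_(k+1) − s_k = 2**k*(-k**2 - 5*k - 2) = t_k.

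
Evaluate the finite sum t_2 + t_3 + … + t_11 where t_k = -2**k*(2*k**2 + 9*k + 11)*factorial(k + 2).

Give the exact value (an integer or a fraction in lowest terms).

Σ = -4642069649817312

t_(k+1)/t_k = 2*(2*k**3 + 19*k**2 + 61*k + 66)/(2*k**2 + 9*k + 11).
So A=2*k + 6 and B=1, with C=k**2 + 9*k/2 + 11/2.
Need (2*k + 6)·f(k+1) − (1)·f(k) = k**2 + 9*k/2 + 11/2.
Bound: deg f ≤ 1.
A polynomial solution: f(k) = (k + 1)/2.
So s_k = (B(k−1)f/C)·t_k = ((k + 1)/(2*k**2 + 9*k + 11))·t_k = -2**k*(k + 1)*factorial(k + 2).
Verify: -2**k*(2*k**2 + 9*k + 11)*factorial(k + 2) matches t_k.
Sum = s_(12) − s_(2); s_(12) = -4642069649817600, s_(2) = -288 ⇒ -4642069649817312.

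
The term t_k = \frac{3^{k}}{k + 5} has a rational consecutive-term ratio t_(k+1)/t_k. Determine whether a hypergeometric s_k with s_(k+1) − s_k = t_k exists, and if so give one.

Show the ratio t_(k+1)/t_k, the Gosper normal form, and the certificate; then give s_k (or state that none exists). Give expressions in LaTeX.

Step 1: r(k) = 3*(k + 5)/(k + 6).
A = 3*k + 15, B = k + 6, C = 1.
Set up (3*k + 15)·f(k+1) − (k + 5)·f(k) − (1) = 0.
Bound: deg f ≤ -1.
d = -1 < 0 ⇒ no nonzero polynomial f; not summable.

none (Gosper's algorithm certifies no s_k)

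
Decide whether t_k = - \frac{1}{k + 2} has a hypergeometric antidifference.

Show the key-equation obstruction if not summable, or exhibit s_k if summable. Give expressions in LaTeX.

r(k) = (k + 2)/(k + 3) after simplifying.
Gosper form: A/B · C(k+1)/C(k) with A=k + 2, B=k + 3, C=1.
Key eq: (k + 2)·f(k+1) = (k + 2)·f(k) + (1).
Bound: deg f ≤ 0.
Generic f = c0 gives residual -1; -1 = 0 cannot hold, so t_k is not Gosper-summable.

No — the linear system for f has no solution.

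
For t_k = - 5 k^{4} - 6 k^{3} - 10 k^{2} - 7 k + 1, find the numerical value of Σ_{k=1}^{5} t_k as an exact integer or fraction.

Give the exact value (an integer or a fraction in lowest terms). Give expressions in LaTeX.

The ratio is (5*k**4 + 26*k**3 + 58*k**2 + 65*k + 27)/(5*k**4 + 6*k**3 + 10*k**2 + 7*k - 1).
A = 1, B = 1, C = k**4 + 6*k**3/5 + 2*k**2 + 7*k/5 - 1/5.
f must satisfy (1)·f(k+1) − (1)·f(k) = k**4 + 6*k**3/5 + 2*k**2 + 7*k/5 - 1/5.
Bound: deg f ≤ 5.
A polynomial solution: f(k) = k*(k**4 - k**3 + 2*k**2 - 3)/5.
Certificate R = B(k−1)f/C = k*(k**4 - k**3 + 2*k**2 - 3)/(5*k**4 + 6*k**3 + 10*k**2 + 7*k - 1) gives s_k = k*(-k**4 + k**3 - 2*k**2 + 3).
s_(k+1) − s_k = -5*k**4 - 6*k**3 - 10*k**2 - 7*k + 1 = t_k.
Sum = s_(6) − s_(1); s_(6) = -6894, s_(1) = 1 ⇒ -6895.

Σ = -6895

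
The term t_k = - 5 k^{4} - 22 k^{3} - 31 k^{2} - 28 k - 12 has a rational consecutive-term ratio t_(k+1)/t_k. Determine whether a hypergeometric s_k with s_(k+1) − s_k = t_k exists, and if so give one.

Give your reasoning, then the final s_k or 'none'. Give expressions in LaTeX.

s_k = k \left(- k^{4} - 3 k^{3} - k^{2} - 4 k - 3\right)

Step 1: r(k) = (5*k**4 + 42*k**3 + 127*k**2 + 176*k + 98)/(5*k**4 + 22*k**3 + 31*k**2 + 28*k + 12).
Gosper form: A/B · C(k+1)/C(k) with A=1, B=1, C=k**4 + 22*k**3/5 + 31*k**2/5 + 28*k/5 + 12/5.
f must satisfy (1)·f(k+1) − (1)·f(k) = k**4 + 22*k**3/5 + 31*k**2/5 + 28*k/5 + 12/5.
Bound: deg f ≤ 5.
Solving with deg f ≤ 5: f(k) = k*(k + 3)*(k**3 + k + 1)/5.
Certificate R = B(k−1)f/C = k*(k + 3)*(k**3 + k + 1)/(5*k**4 + 22*k**3 + 31*k**2 + 28*k + 12) gives s_k = k*(-k**4 - 3*k**3 - k**2 - 4*k - 3).
Δs = -5*k**4 - 22*k**3 - 31*k**2 - 28*k - 12, as required.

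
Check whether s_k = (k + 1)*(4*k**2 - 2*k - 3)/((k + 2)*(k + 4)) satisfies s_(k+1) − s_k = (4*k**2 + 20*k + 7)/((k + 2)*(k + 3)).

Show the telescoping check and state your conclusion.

s_(k+1) = -(k + 2)*(2*k - 4*(k + 1)**2 + 5)/((k + 3)*(k + 5))
s_(k+1) − s_k = (4*k**4 + 56*k**3 + 189*k**2 + 175*k + 29)/(k**4 + 14*k**3 + 71*k**2 + 154*k + 120)
(s_(k+1) − s_k) − t_k = 3*(-26*k**2 - 96*k - 37)/(k**4 + 14*k**3 + 71*k**2 + 154*k + 120)

Invalid: residual 3*(-26*k**2 - 96*k - 37)/(k**4 + 14*k**3 + 71*k**2 + 154*k + 120) ≠ 0.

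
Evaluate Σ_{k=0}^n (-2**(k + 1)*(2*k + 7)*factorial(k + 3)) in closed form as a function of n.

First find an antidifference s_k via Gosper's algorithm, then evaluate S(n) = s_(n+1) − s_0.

S(n) = -4*2**n*factorial(n + 4) + 12

Step 1: r(k) = 2*(k + 4)*(2*k + 9)/(2*k + 7).
Gosper form: A/B · C(k+1)/C(k) with A=2*k + 8, B=1, C=k + 7/2.
Need (2*k + 8)·f(k+1) − (1)·f(k) = k + 7/2.
deg f ≤ 0 (via 1,0,1).
Match coefficients ⇒ f(k) = 1/2.
So s_k = (B(k−1)f/C)·t_k = (1/(2*k + 7))·t_k = -2**(k + 1)*factorial(k + 3).
Δs = -2**(k + 1)*(2*k + 7)*factorial(k + 3), as required.
s_(n+1) = -2**(n + 2)*factorial(n + 4) and s_(0) = -12, so S(n) = -4*2**n*factorial(n + 4) + 12.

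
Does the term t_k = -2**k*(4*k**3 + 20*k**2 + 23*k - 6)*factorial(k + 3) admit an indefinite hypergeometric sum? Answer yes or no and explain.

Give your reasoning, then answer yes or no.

Yes. s_k = 2**k*(-2*k**2 + k + 2)*factorial(k + 3).

Compute t_(k+1)/t_k: get 2*(4*k**4 + 48*k**3 + 203*k**2 + 341*k + 164)/(4*k**3 + 20*k**2 + 23*k - 6).
Take A(k)=2*k + 8, B(k)=1, C(k)=k**3 + 5*k**2 + 23*k/4 - 3/2.
Set up (2*k + 8)·f(k+1) − (1)·f(k) − (k**3 + 5*k**2 + 23*k/4 - 3/2) = 0.
d = 2 from the (1,0,3) case.
Match coefficients ⇒ f(k) = (2*k**2 - k - 2)/4.
So s_k = (B(k−1)f/C)·t_k = ((2*k**2 - k - 2)/(4*k**3 + 20*k**2 + 23*k - 6))·t_k = 2**k*(-2*k**2 + k + 2)*factorial(k + 3).
Δs = -2**k*(4*k**3 + 20*k**2 + 23*k - 6)*factorial(k + 3), as required.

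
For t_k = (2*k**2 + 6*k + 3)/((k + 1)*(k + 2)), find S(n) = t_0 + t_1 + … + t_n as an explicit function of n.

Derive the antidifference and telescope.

S(n) = (2*n**2 + 5*n + 3)/(n + 2)

Compute t_(k+1)/t_k: get (k + 1)*(6*k + 2*(k + 1)**2 + 9)/((k + 3)*(2*k**2 + 6*k + 3)).
Normal form (A,B,C) = (k + 1, k + 3, k**2 + 3*k + 3/2).
Key eq: (k + 1)·f(k+1) = (k + 2)·f(k) + (k**2 + 3*k + 3/2).
deg f ≤ 2 (via 1,1,2).
A polynomial solution: f(k) = k*(2*k + 1)/2.
So s_k = (B(k−1)f/C)·t_k = (k*(k + 2)*(2*k + 1)/(2*k**2 + 6*k + 3))·t_k = k*(2*k + 1)/(k + 1).
Check: Δs_k = (2*k**2 + 6*k + 3)/(k**2 + 3*k + 2). ✓
Evaluate: s_(n+1) = (2*n**2 + 5*n + 3)/(n + 2); subtract s_(0) = 0 ⇒ S(n) = (2*n**2 + 5*n + 3)/(n + 2).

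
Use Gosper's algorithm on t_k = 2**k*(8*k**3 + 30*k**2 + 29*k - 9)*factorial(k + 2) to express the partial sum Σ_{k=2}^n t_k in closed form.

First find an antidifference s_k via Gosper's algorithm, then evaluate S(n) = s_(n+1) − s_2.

S(n) = 8*2**n*n**2*factorial(n + 3) + 10*2**n*n*factorial(n + 3) - 4*2**n*factorial(n + 3) - 672

The ratio is 2*(8*k**4 + 78*k**3 + 275*k**2 + 397*k + 174)/(8*k**3 + 30*k**2 + 29*k - 9).
Normal form (A,B,C) = (2*k + 6, 1, k**3 + 15*k**2/4 + 29*k/8 - 9/8).
f must satisfy (2*k + 6)·f(k+1) − (1)·f(k) = k**3 + 15*k**2/4 + 29*k/8 - 9/8.
Bound: deg f ≤ 2.
Solve for f: f(k) = (4*k**2 - 3*k - 3)/8 (degree 2 ≤ 2).
Get s_k = R·t_k = 2**k*(4*k**2 - 3*k - 3)*factorial(k + 2) with R(k) = B(k−1)f(k)/C(k) = (4*k**2 - 3*k - 3)/(8*k**3 + 30*k**2 + 29*k - 9).
s_(k+1) − s_k = 2**k*(8*k**3 + 30*k**2 + 29*k - 9)*factorial(k + 2) = t_k.
Σ_(k=2)^n t_k = s_(n+1) − s_(2) = (2**(n + 1)*(4*n**2 + 5*n - 2)*factorial(n + 3)) − (672), i.e. 8*2**n*n**2*factorial(n + 3) + 10*2**n*n*factorial(n + 3) - 4*2**n*factorial(n + 3) - 672.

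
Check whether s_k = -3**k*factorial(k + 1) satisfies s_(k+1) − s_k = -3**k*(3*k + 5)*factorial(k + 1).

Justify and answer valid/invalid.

s_(k+1) = -3**(k + 1)*factorial(k + 2)
s_(k+1) − s_k = -3**k*(3*k + 5)*factorial(k + 1)
(s_(k+1) − s_k) − t_k = 0

Valid — Δs_k = t_k.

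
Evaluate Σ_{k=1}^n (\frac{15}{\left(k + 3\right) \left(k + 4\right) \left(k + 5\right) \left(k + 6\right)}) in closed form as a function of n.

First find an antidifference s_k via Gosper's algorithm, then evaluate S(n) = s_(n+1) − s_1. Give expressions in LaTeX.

t_(k+1)/t_k = (k + 3)/(k + 7).
Gosper form: A/B · C(k+1)/C(k) with A=k + 3, B=k + 7, C=1.
f must satisfy (k + 3)·f(k+1) − (k + 6)·f(k) = 1.
deg f ≤ 3 (via 1,1,0).
Match coefficients ⇒ f(k) = k*(k**2 + 12*k + 47)/180.
R(k) = B(k−1)·f(k)/C(k) = k*(k + 6)*(k**2 + 12*k + 47)/180; s_k = R·t_k = k*(k**2 + 12*k + 47)/(12*(k + 3)*(k + 4)*(k + 5)).
s_(k+1) − s_k = 15/(k**4 + 18*k**3 + 119*k**2 + 342*k + 360) = t_k.
s_(n+1) = (n**3 + 15*n**2 + 74*n + 60)/(12*(n**3 + 15*n**2 + 74*n + 120)) and s_(1) = 1/24, so S(n) = n*(n**2 + 15*n + 74)/(24*(n**3 + 15*n**2 + 74*n + 120)).

S(n) = \frac{n \left(n^{2} + 15 n + 74\right)}{24 \left(n^{3} + 15 n^{2} + 74 n + 120\right)}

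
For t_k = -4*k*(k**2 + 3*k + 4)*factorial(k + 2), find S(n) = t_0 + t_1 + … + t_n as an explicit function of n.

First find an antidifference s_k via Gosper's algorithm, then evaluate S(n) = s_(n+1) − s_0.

Ratio r(k) = (k + 1)*(k + 3)*(3*k + (k + 1)**2 + 7)/(k*(k**2 + 3*k + 4)).
Gosper form: A/B · C(k+1)/C(k) with A=k + 3, B=1, C=k**3 + 3*k**2 + 4*k.
Key eq: (k + 3)·f(k+1) = (1)·f(k) + (k**3 + 3*k**2 + 4*k).
Bound: deg f ≤ 2.
Solve for f: f(k) = k*(k - 1) (degree 2 ≤ 2).
Then R = B(k−1)f/C = (k - 1)/(k**2 + 3*k + 4), so s_k = R(k)·t_k = -4*k*(k - 1)*factorial(k + 2).
Check: Δs_k = -4*k*(k**2 + 3*k + 4)*factorial(k + 2). ✓
Evaluate: s_(n+1) = -4*n*(n + 1)*factorial(n + 3); subtract s_(0) = 0 ⇒ S(n) = -4*n*(n + 1)*factorial(n + 3).

S(n) = -4*n*(n + 1)*factorial(n + 3)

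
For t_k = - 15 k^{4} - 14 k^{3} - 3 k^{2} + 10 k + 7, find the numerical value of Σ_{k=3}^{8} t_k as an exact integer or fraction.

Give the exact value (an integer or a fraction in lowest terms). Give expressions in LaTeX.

Σ = -149568

Step 1: r(k) = (15*k**4 + 74*k**3 + 135*k**2 + 98*k + 15)/(15*k**4 + 14*k**3 + 3*k**2 - 10*k - 7).
Factor: A=1; B=1; C=k**4 + 14*k**3/15 + k**2/5 - 2*k/3 - 7/15.
Solve (1)·f(k+1) − (1)·f(k) = k**4 + 14*k**3/15 + k**2/5 - 2*k/3 - 7/15.
Degrees (0,0,4) ⇒ d ≤ 5.
Coefficient equations give f(k) = k*(3*k**4 - 4*k**3 - k**2 - 3*k - 2)/15.
R(k) = B(k−1)·f(k)/C(k) = k*(3*k**4 - 4*k**3 - k**2 - 3*k - 2)/(15*k**4 + 14*k**3 + 3*k**2 - 10*k - 7); s_k = R·t_k = k*(-3*k**4 + 4*k**3 + k**2 + 3*k + 2).
s_(k+1) − s_k = -15*k**4 - 14*k**3 - 3*k**2 + 10*k + 7 = t_k.
Σ_(k=3)^(8) t_k = s_(9) − s_(3) = -149913 − (-345) = -149568.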